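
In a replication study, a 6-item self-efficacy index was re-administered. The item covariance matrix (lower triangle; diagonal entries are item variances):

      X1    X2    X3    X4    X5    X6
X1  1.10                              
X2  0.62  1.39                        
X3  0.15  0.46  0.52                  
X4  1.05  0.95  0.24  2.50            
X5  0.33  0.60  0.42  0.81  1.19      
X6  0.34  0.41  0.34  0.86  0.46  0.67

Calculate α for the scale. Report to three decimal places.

α = 0.823

ΣVar(i) = 1.10 + 1.39 + 0.52 + 2.50 + 1.19 + 0.67 = 7.37
Sum of the distinct covariances = 8.04
σ²_total = 7.37 + 2 × 8.04 = 23.45
α = (k/(k−1))·(1 − ΣVar(i)/σ²_total) = (6/5)·(1 − 7.37/23.45) = 0.823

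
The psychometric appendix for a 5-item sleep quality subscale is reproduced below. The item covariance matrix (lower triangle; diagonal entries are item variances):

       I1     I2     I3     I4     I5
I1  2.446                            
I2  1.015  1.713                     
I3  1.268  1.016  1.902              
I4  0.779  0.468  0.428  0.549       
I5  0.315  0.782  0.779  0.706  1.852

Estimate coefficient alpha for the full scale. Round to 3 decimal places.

coefficient alpha = 0.801

Σσᵢ² = 2.446 + 1.713 + 1.902 + 0.549 + 1.852 = 8.462
Sum of off-diagonal covariances = 7.556
σ²_total = 8.462 + 2 × 7.556 = 23.574
α = (k/(k−1))·(1 − Σσᵢ²/σ²_total) = (5/4)·(1 − 8.462/23.574) = 0.801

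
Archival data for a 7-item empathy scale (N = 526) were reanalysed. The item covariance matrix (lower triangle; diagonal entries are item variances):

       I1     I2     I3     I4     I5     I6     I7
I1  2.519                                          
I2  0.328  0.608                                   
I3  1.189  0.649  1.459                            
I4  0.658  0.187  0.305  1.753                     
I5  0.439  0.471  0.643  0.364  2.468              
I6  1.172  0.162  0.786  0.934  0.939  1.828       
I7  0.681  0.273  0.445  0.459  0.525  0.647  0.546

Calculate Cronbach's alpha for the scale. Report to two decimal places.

Cronbach's alpha = 0.80

sum of item variances = 2.519 + 0.608 + 1.459 + 1.753 + 2.468 + 1.828 + 0.546 = 11.181
Sum of off-diagonal covariances = 12.256
σ²_total = 11.181 + 2 × 12.256 = 35.693
α = (k/(k−1))·(1 − sum of item variances/σ²_total) = (7/6)·(1 − 11.181/35.693) = 0.80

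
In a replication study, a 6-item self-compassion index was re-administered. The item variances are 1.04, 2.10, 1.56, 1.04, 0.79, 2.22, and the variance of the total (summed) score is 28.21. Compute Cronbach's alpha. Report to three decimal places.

Cronbach's alpha = 0.828

Σσᵢ² = 1.04 + 2.10 + 1.56 + 1.04 + 0.79 + 2.22 = 8.75
α = (k/(k−1))·(1 − Σσᵢ²/Var(T)) = (6/5)·(1 − 8.75/28.21) = 0.828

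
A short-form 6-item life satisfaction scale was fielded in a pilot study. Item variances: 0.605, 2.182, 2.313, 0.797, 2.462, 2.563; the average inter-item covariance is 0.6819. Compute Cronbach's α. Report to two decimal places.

ΣVar(i) = 0.605 + 2.182 + 2.313 + 0.797 + 2.462 + 2.563 = 10.922
Sum of the 15 distinct covariances = 15 × 0.6819 = 10.2285
σ²_T = ΣVar(i) + 2·Σcov = 10.922 + 2 × 10.2285 = 31.3790
α = (6/5)·(1 − 10.922/31.3790) = 0.78

α = 0.78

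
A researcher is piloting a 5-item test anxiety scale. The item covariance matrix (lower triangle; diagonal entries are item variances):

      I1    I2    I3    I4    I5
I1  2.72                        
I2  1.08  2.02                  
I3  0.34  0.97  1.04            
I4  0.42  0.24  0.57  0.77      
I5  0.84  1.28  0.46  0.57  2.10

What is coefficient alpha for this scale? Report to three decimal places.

Σσ²ᵢ = 2.72 + 2.02 + 1.04 + 0.77 + 2.10 = 8.65
Sum of the distinct covariances = 6.77
σ²_total = 8.65 + 2 × 6.77 = 22.19
α = (k/(k−1))·(1 − Σσ²ᵢ/σ²_total) = (5/4)·(1 − 8.65/22.19) = 0.763

coefficient alpha = 0.763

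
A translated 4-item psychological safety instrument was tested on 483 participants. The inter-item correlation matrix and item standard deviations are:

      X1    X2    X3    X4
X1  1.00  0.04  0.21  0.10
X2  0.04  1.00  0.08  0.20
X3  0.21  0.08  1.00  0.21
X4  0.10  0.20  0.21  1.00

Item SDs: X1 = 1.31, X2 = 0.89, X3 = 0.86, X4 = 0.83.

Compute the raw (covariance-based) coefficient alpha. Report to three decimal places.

α = 0.368

Σσ²ᵢ = 1.31² + 0.89² + 0.86² + 0.83² = 3.9367
Covariances σ_ij = r_ij · s_i · s_j:
  σ(X1,X2) = 0.04 × 1.31 × 0.89 = 0.0466
  σ(X1,X3) = 0.21 × 1.31 × 0.86 = 0.2366
  σ(X1,X4) = 0.10 × 1.31 × 0.83 = 0.1087
  σ(X2,X3) = 0.08 × 0.89 × 0.86 = 0.0612
  σ(X2,X4) = 0.20 × 0.89 × 0.83 = 0.1477
  σ(X3,X4) = 0.21 × 0.86 × 0.83 = 0.1499
σ²_T = Σσ²ᵢ + 2·Σσ_ij = 3.9367 + 2 × 0.7507 = 5.4381
α = (4/3)·(1 − 3.9367/5.4381) = 0.368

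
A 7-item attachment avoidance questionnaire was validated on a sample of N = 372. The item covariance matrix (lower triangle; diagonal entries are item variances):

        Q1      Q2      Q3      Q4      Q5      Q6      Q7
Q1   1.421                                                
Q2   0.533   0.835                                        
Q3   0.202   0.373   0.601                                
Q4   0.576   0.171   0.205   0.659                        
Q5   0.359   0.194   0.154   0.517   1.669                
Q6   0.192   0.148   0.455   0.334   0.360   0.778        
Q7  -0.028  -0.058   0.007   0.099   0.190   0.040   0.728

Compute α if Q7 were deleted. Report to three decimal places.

α = 0.739

Remaining items: Q1, Q2, Q3, Q4, Q5, Q6 (k = 6).
ΣVar(i) = 1.421 + 0.835 + 0.601 + 0.659 + 1.669 + 0.778 = 5.963
σ²_T = 5.963 + 2 × 4.773 = 15.509
α (item deleted) = (6/5)·(1 − 5.963/15.509) = 0.739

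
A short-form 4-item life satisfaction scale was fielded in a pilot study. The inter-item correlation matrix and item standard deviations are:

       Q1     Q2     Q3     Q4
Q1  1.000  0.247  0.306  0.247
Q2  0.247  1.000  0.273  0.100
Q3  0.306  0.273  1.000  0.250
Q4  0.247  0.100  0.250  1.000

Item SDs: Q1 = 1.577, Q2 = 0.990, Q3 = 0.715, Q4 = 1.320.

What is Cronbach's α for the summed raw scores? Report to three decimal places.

Σσ²ᵢ = 1.577² + 0.990² + 0.715² + 1.320² = 5.7207
Covariances σ_ij = r_ij · s_i · s_j:
  σ(Q1,Q2) = 0.247 × 1.577 × 0.990 = 0.3856
  σ(Q1,Q3) = 0.306 × 1.577 × 0.715 = 0.3450
  σ(Q1,Q4) = 0.247 × 1.577 × 1.320 = 0.5142
  σ(Q2,Q3) = 0.273 × 0.990 × 0.715 = 0.1932
  σ(Q2,Q4) = 0.100 × 0.990 × 1.320 = 0.1307
  σ(Q3,Q4) = 0.250 × 0.715 × 1.320 = 0.2359
σ²_T = Σσ²ᵢ + 2·Σσ_ij = 5.7207 + 2 × 1.8046 = 9.3299
α = (4/3)·(1 − 5.7207/9.3299) = 0.516

Cronbach's α = 0.516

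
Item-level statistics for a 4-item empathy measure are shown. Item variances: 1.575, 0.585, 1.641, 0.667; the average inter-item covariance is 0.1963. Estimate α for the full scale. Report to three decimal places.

α = 0.460

ΣVar(i) = 1.575 + 0.585 + 1.641 + 0.667 = 4.468
Sum of the 6 distinct covariances = 6 × 0.1963 = 1.1778
σ²_total = ΣVar(i) + 2·Σcov = 4.468 + 2 × 1.1778 = 6.8236
α = (4/3)·(1 − 4.468/6.8236) = 0.460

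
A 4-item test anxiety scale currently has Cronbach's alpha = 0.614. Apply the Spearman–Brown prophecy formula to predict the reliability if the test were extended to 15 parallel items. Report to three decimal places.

Length factor m = 15/4 = 3.7500
α' = m·α / (1 + (m−1)·α)
   = 15/4 × 0.614 / (1 + (15/4 − 1) × 0.614)
   = 2.3025 / 2.6885 = 0.856

predicted reliability = 0.856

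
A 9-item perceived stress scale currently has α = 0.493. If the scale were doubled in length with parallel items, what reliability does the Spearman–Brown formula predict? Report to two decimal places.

predicted reliability = 0.66

Length factor m = 2
α' = m·α / (1 + (m−1)·α)
   = 2 × 0.493 / (1 + (2 − 1) × 0.493)
   = 0.9860 / 1.4930 = 0.66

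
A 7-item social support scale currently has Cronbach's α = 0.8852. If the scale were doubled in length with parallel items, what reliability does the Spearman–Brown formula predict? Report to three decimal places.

predicted reliability = 0.939

Length factor m = 2
α' = m·α / (1 + (m−1)·α)
   = 2 × 0.8852 / (1 + (2 − 1) × 0.8852)
   = 1.7704 / 1.8852 = 0.939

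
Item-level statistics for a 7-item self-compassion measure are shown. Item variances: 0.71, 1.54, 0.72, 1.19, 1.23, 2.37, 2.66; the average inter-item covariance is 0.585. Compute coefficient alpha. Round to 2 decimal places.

coefficient alpha = 0.82

sum of item variances = 0.71 + 1.54 + 0.72 + 1.19 + 1.23 + 2.37 + 2.66 = 10.42
Sum of the 21 distinct covariances = 21 × 0.585 = 12.285
Var(T) = sum of item variances + 2·Σcov = 10.42 + 2 × 12.285 = 34.990
α = (7/6)·(1 − 10.42/34.990) = 0.82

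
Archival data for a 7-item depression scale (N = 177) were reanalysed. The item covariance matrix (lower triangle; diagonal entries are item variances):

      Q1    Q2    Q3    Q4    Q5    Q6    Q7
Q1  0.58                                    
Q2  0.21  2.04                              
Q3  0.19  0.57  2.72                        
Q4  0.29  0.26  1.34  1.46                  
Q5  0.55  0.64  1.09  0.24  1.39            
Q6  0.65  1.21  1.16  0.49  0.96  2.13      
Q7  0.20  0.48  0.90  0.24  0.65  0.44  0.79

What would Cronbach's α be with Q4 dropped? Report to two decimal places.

Remaining items: Q1, Q2, Q3, Q5, Q6, Q7 (k = 6).
Σσ²ᵢ = 0.58 + 2.04 + 2.72 + 1.39 + 2.13 + 0.79 = 9.65
total variance = 9.65 + 2 × 9.90 = 29.45
α (item deleted) = (6/5)·(1 − 9.65/29.45) = 0.81

Cronbach's α = 0.81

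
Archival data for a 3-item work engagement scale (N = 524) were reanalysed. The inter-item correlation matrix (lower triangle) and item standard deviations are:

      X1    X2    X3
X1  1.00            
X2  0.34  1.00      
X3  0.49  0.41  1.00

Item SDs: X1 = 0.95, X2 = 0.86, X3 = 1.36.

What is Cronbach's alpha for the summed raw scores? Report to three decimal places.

Cronbach's alpha = 0.665

Σσ²ᵢ = 0.95² + 0.86² + 1.36² = 3.4917
Covariances σ_ij = r_ij · s_i · s_j:
  σ(X1,X2) = 0.34 × 0.95 × 0.86 = 0.2778
  σ(X1,X3) = 0.49 × 0.95 × 1.36 = 0.6331
  σ(X2,X3) = 0.41 × 0.86 × 1.36 = 0.4795
σ²_T = Σσ²ᵢ + 2·Σσ_ij = 3.4917 + 2 × 1.3904 = 6.2725
α = (3/2)·(1 − 3.4917/6.2725) = 0.665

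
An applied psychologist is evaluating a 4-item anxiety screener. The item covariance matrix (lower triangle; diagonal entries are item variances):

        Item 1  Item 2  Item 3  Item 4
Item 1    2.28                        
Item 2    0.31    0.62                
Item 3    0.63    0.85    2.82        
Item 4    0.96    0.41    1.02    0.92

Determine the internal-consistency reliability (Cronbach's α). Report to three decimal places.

α = 0.743

Σσ²ᵢ = 2.28 + 0.62 + 2.82 + 0.92 = 6.64
Σ_{i<j} σ_ij = 4.18
σ²_T = 6.64 + 2 × 4.18 = 15.00
α = (k/(k−1))·(1 − Σσ²ᵢ/σ²_T) = (4/3)·(1 − 6.64/15.00) = 0.743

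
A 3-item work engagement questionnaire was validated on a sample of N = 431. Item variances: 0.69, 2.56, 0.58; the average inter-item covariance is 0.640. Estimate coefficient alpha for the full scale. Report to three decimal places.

α = 0.751

Σσ²ᵢ = 0.69 + 2.56 + 0.58 = 3.83
Sum of the 3 distinct covariances = 3 × 0.640 = 1.920
total variance = Σσ²ᵢ + 2·Σcov = 3.83 + 2 × 1.920 = 7.670
α = (3/2)·(1 − 3.83/7.670) = 0.751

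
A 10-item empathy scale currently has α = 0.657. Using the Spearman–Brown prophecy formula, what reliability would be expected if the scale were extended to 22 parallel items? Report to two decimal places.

predicted reliability = 0.81

Length factor m = 22/10 = 2.2000
α' = m·α / (1 + (m−1)·α)
   = 22/10 × 0.657 / (1 + (22/10 − 1) × 0.657)
   = 1.4454 / 1.7884 = 0.81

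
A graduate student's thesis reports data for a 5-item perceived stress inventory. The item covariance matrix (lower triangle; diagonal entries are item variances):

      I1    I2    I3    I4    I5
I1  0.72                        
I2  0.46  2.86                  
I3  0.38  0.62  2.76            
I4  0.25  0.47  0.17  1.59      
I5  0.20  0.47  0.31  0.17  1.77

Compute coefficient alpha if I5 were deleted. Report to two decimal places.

α = 0.50

Remaining items: I1, I2, I3, I4 (k = 4).
Σσ²ᵢ = 0.72 + 2.86 + 2.76 + 1.59 = 7.93
total variance = 7.93 + 2 × 2.35 = 12.63
α (item deleted) = (4/3)·(1 − 7.93/12.63) = 0.50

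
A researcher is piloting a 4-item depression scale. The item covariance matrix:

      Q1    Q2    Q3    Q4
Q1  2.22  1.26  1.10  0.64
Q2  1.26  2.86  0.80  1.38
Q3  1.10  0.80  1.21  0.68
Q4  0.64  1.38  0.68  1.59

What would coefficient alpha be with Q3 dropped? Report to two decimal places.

α = 0.74

Remaining items: Q1, Q2, Q4 (k = 3).
ΣVar(i) = 2.22 + 2.86 + 1.59 = 6.67
total variance = 6.67 + 2 × 3.28 = 13.23
α (item deleted) = (3/2)·(1 − 6.67/13.23) = 0.74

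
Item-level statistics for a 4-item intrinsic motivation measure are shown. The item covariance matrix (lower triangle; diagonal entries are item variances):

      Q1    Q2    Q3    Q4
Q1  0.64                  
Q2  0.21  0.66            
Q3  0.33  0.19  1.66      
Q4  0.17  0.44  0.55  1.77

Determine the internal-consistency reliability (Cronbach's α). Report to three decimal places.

α = 0.592

Σσ²ᵢ = 0.64 + 0.66 + 1.66 + 1.77 = 4.73
Sum of off-diagonal covariances = 1.89
σ²_total = 4.73 + 2 × 1.89 = 8.51
α = (k/(k−1))·(1 − Σσ²ᵢ/σ²_total) = (4/3)·(1 − 4.73/8.51) = 0.592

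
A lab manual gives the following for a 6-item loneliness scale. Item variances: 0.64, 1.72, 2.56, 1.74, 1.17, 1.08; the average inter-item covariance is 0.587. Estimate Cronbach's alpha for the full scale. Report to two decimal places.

ΣVar(i) = 0.64 + 1.72 + 2.56 + 1.74 + 1.17 + 1.08 = 8.91
Sum of the 15 distinct covariances = 15 × 0.587 = 8.805
σ²_total = ΣVar(i) + 2·Σcov = 8.91 + 2 × 8.805 = 26.520
α = (6/5)·(1 − 8.91/26.520) = 0.80

Cronbach's alpha = 0.80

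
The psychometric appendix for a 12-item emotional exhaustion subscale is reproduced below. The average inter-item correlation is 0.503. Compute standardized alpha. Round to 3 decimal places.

standardized alpha = 0.924

Standardized α = k·r̄ / (1 + (k−1)·r̄) = 12 × 0.503 / (1 + 11 × 0.503)
  = 6.0360 / 6.5330 = 0.924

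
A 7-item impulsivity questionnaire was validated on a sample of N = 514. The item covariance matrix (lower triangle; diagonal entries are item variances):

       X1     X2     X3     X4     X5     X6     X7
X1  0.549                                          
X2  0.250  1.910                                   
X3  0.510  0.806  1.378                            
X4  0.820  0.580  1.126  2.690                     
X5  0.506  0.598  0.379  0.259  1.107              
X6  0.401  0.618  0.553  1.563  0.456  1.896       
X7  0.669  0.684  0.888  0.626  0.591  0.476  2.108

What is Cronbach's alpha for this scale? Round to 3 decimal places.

Cronbach's alpha = 0.813

Σσᵢ² = 0.549 + 1.910 + 1.378 + 2.690 + 1.107 + 1.896 + 2.108 = 11.638
Σ_{i<j} σ_ij = 13.359
total variance = 11.638 + 2 × 13.359 = 38.356
α = (k/(k−1))·(1 − Σσᵢ²/total variance) = (7/6)·(1 − 11.638/38.356) = 0.813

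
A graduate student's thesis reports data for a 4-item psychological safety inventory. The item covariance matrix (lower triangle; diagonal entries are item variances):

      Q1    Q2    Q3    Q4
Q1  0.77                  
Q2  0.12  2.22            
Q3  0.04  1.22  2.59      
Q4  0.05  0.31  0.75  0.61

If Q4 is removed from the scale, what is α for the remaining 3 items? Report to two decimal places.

α = 0.50

Remaining items: Q1, Q2, Q3 (k = 3).
ΣVar(i) = 0.77 + 2.22 + 2.59 = 5.58
total variance = 5.58 + 2 × 1.38 = 8.34
α (item deleted) = (3/2)·(1 − 5.58/8.34) = 0.50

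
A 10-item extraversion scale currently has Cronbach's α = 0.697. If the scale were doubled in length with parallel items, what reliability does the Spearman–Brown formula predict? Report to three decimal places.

Length factor m = 2
α' = m·α / (1 + (m−1)·α)
   = 2 × 0.697 / (1 + (2 − 1) × 0.697)
   = 1.3940 / 1.6970 = 0.821

predicted reliability = 0.821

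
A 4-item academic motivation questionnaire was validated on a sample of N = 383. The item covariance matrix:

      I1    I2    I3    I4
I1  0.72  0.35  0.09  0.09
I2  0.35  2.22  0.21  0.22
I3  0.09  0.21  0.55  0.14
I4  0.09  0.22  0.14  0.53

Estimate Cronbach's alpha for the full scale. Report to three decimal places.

Cronbach's alpha = 0.472

Σσ²ᵢ = 0.72 + 2.22 + 0.55 + 0.53 = 4.02
Σ_{i<j} σ_ij = 1.10
σ²_T = 4.02 + 2 × 1.10 = 6.22
α = (k/(k−1))·(1 − Σσ²ᵢ/σ²_T) = (4/3)·(1 − 4.02/6.22) = 0.472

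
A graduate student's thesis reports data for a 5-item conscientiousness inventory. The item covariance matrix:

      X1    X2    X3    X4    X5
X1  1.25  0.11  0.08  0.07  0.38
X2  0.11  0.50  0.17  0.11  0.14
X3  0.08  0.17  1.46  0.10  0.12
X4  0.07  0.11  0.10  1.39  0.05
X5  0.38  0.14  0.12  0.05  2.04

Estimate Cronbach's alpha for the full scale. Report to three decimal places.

sum of item variances = 1.25 + 0.50 + 1.46 + 1.39 + 2.04 = 6.64
Sum of the distinct covariances = 1.33
total variance = 6.64 + 2 × 1.33 = 9.30
α = (k/(k−1))·(1 − sum of item variances/total variance) = (5/4)·(1 − 6.64/9.30) = 0.358

α = 0.358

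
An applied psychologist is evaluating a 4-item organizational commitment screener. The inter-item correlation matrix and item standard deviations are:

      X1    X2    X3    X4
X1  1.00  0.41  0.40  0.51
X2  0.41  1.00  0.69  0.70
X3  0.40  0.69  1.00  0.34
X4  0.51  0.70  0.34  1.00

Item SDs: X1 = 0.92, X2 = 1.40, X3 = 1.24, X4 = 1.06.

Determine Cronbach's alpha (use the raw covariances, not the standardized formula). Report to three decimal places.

Σσ²ᵢ = 0.92² + 1.40² + 1.24² + 1.06² = 5.4676
Covariances σ_ij = r_ij · s_i · s_j:
  σ(X1,X2) = 0.41 × 0.92 × 1.40 = 0.5281
  σ(X1,X3) = 0.40 × 0.92 × 1.24 = 0.4563
  σ(X1,X4) = 0.51 × 0.92 × 1.06 = 0.4974
  σ(X2,X3) = 0.69 × 1.40 × 1.24 = 1.1978
  σ(X2,X4) = 0.70 × 1.40 × 1.06 = 1.0388
  σ(X3,X4) = 0.34 × 1.24 × 1.06 = 0.4469
σ²_T = Σσ²ᵢ + 2·Σσ_ij = 5.4676 + 2 × 4.1653 = 13.7982
α = (4/3)·(1 − 5.4676/13.7982) = 0.805

Cronbach's alpha = 0.805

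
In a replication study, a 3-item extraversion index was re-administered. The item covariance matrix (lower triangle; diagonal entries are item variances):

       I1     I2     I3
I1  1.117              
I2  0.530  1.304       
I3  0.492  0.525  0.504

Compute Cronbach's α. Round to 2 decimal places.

sum of item variances = 1.117 + 1.304 + 0.504 = 2.925
Sum of off-diagonal covariances = 1.547
σ²_T = 2.925 + 2 × 1.547 = 6.019
α = (k/(k−1))·(1 − sum of item variances/σ²_T) = (3/2)·(1 − 2.925/6.019) = 0.77

Cronbach's α = 0.77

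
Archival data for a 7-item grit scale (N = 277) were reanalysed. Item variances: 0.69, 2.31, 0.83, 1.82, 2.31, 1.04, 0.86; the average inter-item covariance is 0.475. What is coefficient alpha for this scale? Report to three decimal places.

α = 0.781

Σσ²ᵢ = 0.69 + 2.31 + 0.83 + 1.82 + 2.31 + 1.04 + 0.86 = 9.86
Sum of the 21 distinct covariances = 21 × 0.475 = 9.975
σ²_total = Σσ²ᵢ + 2·Σcov = 9.86 + 2 × 9.975 = 29.810
α = (7/6)·(1 − 9.86/29.810) = 0.781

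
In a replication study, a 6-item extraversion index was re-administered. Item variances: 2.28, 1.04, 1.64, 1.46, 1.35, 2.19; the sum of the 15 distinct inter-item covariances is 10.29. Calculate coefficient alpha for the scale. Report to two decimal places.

ΣVar(i) = 2.28 + 1.04 + 1.64 + 1.46 + 1.35 + 2.19 = 9.96
Sum of distinct covariances = 10.29
Var(T) = ΣVar(i) + 2·Σcov = 9.96 + 2 × 10.29 = 30.54
α = (6/5)·(1 − 9.96/30.54) = 0.81

coefficient alpha = 0.81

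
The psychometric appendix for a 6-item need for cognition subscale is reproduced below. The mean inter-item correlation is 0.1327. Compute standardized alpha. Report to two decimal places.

Standardized α = k·r̄ / (1 + (k−1)·r̄) = 6 × 0.1327 / (1 + 5 × 0.1327)
  = 0.7962 / 1.6635 = 0.48

α = 0.48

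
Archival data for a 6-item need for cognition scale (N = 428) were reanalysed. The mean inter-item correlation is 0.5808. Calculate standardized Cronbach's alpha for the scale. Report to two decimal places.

standardized Cronbach's alpha = 0.89

Standardized α = k·r̄ / (1 + (k−1)·r̄) = 6 × 0.5808 / (1 + 5 × 0.5808)
  = 3.4848 / 3.9040 = 0.89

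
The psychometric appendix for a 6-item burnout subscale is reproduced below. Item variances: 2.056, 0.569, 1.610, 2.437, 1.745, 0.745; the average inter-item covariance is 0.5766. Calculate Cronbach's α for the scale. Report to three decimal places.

Cronbach's α = 0.784

sum of item variances = 2.056 + 0.569 + 1.610 + 2.437 + 1.745 + 0.745 = 9.162
Sum of the 15 distinct covariances = 15 × 0.5766 = 8.6490
Var(T) = sum of item variances + 2·Σcov = 9.162 + 2 × 8.6490 = 26.4600
α = (6/5)·(1 − 9.162/26.4600) = 0.784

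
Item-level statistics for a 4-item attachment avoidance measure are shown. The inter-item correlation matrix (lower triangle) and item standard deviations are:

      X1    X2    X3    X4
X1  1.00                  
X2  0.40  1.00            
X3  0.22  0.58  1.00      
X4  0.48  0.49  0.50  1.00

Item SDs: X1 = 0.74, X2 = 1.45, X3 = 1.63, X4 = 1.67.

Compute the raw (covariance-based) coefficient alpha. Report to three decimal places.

α = 0.750

Σσ²ᵢ = 0.74² + 1.45² + 1.63² + 1.67² = 8.0959
Covariances σ_ij = r_ij · s_i · s_j:
  σ(X1,X2) = 0.40 × 0.74 × 1.45 = 0.4292
  σ(X1,X3) = 0.22 × 0.74 × 1.63 = 0.2654
  σ(X1,X4) = 0.48 × 0.74 × 1.67 = 0.5932
  σ(X2,X3) = 0.58 × 1.45 × 1.63 = 1.3708
  σ(X2,X4) = 0.49 × 1.45 × 1.67 = 1.1865
  σ(X3,X4) = 0.50 × 1.63 × 1.67 = 1.3610
σ²_T = Σσ²ᵢ + 2·Σσ_ij = 8.0959 + 2 × 5.2061 = 18.5081
α = (4/3)·(1 − 8.0959/18.5081) = 0.750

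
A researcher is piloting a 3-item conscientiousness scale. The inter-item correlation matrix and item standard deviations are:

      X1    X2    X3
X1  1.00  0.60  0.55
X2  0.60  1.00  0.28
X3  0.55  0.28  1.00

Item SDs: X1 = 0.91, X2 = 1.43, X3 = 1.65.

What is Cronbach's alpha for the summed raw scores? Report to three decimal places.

α = 0.671

Σσ²ᵢ = 0.91² + 1.43² + 1.65² = 5.5955
Covariances σ_ij = r_ij · s_i · s_j:
  σ(X1,X2) = 0.60 × 0.91 × 1.43 = 0.7808
  σ(X1,X3) = 0.55 × 0.91 × 1.65 = 0.8258
  σ(X2,X3) = 0.28 × 1.43 × 1.65 = 0.6607
σ²_T = Σσ²ᵢ + 2·Σσ_ij = 5.5955 + 2 × 2.2673 = 10.1301
α = (3/2)·(1 − 5.5955/10.1301) = 0.671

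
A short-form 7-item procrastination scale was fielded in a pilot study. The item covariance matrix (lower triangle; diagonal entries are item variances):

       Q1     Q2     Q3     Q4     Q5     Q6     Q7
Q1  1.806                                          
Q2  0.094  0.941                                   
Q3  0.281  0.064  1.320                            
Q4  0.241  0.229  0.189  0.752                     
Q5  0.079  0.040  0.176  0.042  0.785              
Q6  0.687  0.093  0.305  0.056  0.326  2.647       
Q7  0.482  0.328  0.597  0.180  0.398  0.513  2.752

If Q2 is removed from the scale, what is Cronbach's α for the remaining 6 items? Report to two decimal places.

α = 0.57

Remaining items: Q1, Q3, Q4, Q5, Q6, Q7 (k = 6).
Σσ²ᵢ = 1.806 + 1.320 + 0.752 + 0.785 + 2.647 + 2.752 = 10.062
Var(T) = 10.062 + 2 × 4.552 = 19.166
α (item deleted) = (6/5)·(1 − 10.062/19.166) = 0.57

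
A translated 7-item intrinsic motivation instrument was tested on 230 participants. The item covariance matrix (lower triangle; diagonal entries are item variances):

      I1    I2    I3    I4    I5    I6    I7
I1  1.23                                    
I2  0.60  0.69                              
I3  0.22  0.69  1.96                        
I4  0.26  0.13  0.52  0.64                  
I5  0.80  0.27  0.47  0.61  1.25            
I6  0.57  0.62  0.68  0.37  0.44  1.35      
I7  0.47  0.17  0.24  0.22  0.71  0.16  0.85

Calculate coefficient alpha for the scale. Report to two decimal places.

coefficient alpha = 0.81

ΣVar(i) = 1.23 + 0.69 + 1.96 + 0.64 + 1.25 + 1.35 + 0.85 = 7.97
Σ_{i<j} σ_ij = 9.22
total variance = 7.97 + 2 × 9.22 = 26.41
α = (k/(k−1))·(1 − ΣVar(i)/total variance) = (7/6)·(1 − 7.97/26.41) = 0.81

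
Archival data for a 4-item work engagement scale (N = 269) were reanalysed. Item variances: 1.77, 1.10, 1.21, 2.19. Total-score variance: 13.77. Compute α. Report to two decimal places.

α = 0.73

Σσ²ᵢ = 1.77 + 1.10 + 1.21 + 2.19 = 6.27
α = (k/(k−1))·(1 − Σσ²ᵢ/σ²_total) = (4/3)·(1 − 6.27/13.77) = 0.73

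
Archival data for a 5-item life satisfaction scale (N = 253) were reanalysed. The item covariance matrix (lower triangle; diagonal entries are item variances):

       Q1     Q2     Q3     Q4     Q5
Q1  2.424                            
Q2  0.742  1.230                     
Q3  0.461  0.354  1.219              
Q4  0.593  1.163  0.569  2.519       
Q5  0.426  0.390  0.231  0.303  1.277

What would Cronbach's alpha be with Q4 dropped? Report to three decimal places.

Remaining items: Q1, Q2, Q3, Q5 (k = 4).
Σσᵢ² = 2.424 + 1.230 + 1.219 + 1.277 = 6.150
Var(T) = 6.150 + 2 × 2.604 = 11.358
α (item deleted) = (4/3)·(1 − 6.150/11.358) = 0.611

Cronbach's alpha = 0.611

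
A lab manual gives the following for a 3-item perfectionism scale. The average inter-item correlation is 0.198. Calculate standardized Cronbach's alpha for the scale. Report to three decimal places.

α = 0.426

Standardized α = k·r̄ / (1 + (k−1)·r̄) = 3 × 0.198 / (1 + 2 × 0.198)
  = 0.5940 / 1.3960 = 0.426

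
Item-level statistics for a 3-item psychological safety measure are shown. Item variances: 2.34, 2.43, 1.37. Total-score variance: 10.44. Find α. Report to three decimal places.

ΣVar(i) = 2.34 + 2.43 + 1.37 = 6.14
α = (k/(k−1))·(1 − ΣVar(i)/σ²_T) = (3/2)·(1 − 6.14/10.44) = 0.618

α = 0.618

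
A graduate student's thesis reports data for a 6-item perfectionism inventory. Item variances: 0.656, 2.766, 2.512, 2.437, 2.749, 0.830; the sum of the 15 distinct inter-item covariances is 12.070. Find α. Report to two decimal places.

sum of item variances = 0.656 + 2.766 + 2.512 + 2.437 + 2.749 + 0.830 = 11.950
Sum of distinct covariances = 12.070
total variance = sum of item variances + 2·Σcov = 11.950 + 2 × 12.070 = 36.090
α = (6/5)·(1 − 11.950/36.090) = 0.80

α = 0.80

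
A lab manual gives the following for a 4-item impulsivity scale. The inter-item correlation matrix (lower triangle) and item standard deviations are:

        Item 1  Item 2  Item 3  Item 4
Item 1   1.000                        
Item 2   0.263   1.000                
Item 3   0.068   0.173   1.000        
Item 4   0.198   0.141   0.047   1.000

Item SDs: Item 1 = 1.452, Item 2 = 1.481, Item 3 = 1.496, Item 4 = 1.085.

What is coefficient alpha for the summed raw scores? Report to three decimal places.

Σσ²ᵢ = 1.452² + 1.481² + 1.496² + 1.085² = 7.7169
Covariances σ_ij = r_ij · s_i · s_j:
  σ(Item 1,Item 2) = 0.263 × 1.452 × 1.481 = 0.5656
  σ(Item 1,Item 3) = 0.068 × 1.452 × 1.496 = 0.1477
  σ(Item 1,Item 4) = 0.198 × 1.452 × 1.085 = 0.3119
  σ(Item 2,Item 3) = 0.173 × 1.481 × 1.496 = 0.3833
  σ(Item 2,Item 4) = 0.141 × 1.481 × 1.085 = 0.2266
  σ(Item 3,Item 4) = 0.047 × 1.496 × 1.085 = 0.0763
σ²_T = Σσ²ᵢ + 2·Σσ_ij = 7.7169 + 2 × 1.7114 = 11.1397
α = (4/3)·(1 − 7.7169/11.1397) = 0.410

coefficient alpha = 0.410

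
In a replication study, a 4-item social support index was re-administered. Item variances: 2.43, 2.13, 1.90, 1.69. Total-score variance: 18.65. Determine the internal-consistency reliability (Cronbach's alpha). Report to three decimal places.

sum of item variances = 2.43 + 2.13 + 1.90 + 1.69 = 8.15
α = (k/(k−1))·(1 − sum of item variances/total variance) = (4/3)·(1 − 8.15/18.65) = 0.751

Cronbach's alpha = 0.751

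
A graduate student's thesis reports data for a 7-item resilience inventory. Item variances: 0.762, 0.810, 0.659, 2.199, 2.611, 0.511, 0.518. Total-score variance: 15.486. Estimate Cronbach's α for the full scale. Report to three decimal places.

Cronbach's α = 0.559

Σσᵢ² = 0.762 + 0.810 + 0.659 + 2.199 + 2.611 + 0.511 + 0.518 = 8.070
α = (k/(k−1))·(1 − Σσᵢ²/σ²_T) = (7/6)·(1 − 8.070/15.486) = 0.559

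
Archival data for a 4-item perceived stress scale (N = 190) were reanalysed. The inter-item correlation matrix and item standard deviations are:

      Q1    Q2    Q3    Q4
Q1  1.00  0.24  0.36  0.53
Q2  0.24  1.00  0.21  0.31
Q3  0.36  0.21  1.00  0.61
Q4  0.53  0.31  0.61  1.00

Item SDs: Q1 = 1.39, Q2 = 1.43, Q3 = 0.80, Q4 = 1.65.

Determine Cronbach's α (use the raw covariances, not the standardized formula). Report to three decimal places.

α = 0.684

Σσ²ᵢ = 1.39² + 1.43² + 0.80² + 1.65² = 7.3395
Covariances σ_ij = r_ij · s_i · s_j:
  σ(Q1,Q2) = 0.24 × 1.39 × 1.43 = 0.4770
  σ(Q1,Q3) = 0.36 × 1.39 × 0.80 = 0.4003
  σ(Q1,Q4) = 0.53 × 1.39 × 1.65 = 1.2156
  σ(Q2,Q3) = 0.21 × 1.43 × 0.80 = 0.2402
  σ(Q2,Q4) = 0.31 × 1.43 × 1.65 = 0.7314
  σ(Q3,Q4) = 0.61 × 0.80 × 1.65 = 0.8052
σ²_T = Σσ²ᵢ + 2·Σσ_ij = 7.3395 + 2 × 3.8697 = 15.0789
α = (4/3)·(1 − 7.3395/15.0789) = 0.684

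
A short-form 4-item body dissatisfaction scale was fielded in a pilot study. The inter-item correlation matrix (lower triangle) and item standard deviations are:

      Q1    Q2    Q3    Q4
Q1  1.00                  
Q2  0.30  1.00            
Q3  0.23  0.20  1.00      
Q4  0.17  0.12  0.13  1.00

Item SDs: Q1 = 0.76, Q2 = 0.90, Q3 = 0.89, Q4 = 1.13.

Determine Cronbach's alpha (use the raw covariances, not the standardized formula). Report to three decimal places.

Σσ²ᵢ = 0.76² + 0.90² + 0.89² + 1.13² = 3.4566
Covariances σ_ij = r_ij · s_i · s_j:
  σ(Q1,Q2) = 0.30 × 0.76 × 0.90 = 0.2052
  σ(Q1,Q3) = 0.23 × 0.76 × 0.89 = 0.1556
  σ(Q1,Q4) = 0.17 × 0.76 × 1.13 = 0.1460
  σ(Q2,Q3) = 0.20 × 0.90 × 0.89 = 0.1602
  σ(Q2,Q4) = 0.12 × 0.90 × 1.13 = 0.1220
  σ(Q3,Q4) = 0.13 × 0.89 × 1.13 = 0.1307
σ²_T = Σσ²ᵢ + 2·Σσ_ij = 3.4566 + 2 × 0.9197 = 5.2960
α = (4/3)·(1 − 3.4566/5.2960) = 0.463

α = 0.463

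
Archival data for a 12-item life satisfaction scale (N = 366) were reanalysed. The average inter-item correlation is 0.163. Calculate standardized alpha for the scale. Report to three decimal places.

standardized alpha = 0.700

Standardized α = k·r̄ / (1 + (k−1)·r̄) = 12 × 0.163 / (1 + 11 × 0.163)
  = 1.9560 / 2.7930 = 0.700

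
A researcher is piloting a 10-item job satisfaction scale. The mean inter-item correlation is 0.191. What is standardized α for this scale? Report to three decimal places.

Standardized α = k·r̄ / (1 + (k−1)·r̄) = 10 × 0.191 / (1 + 9 × 0.191)
  = 1.9100 / 2.7190 = 0.702

standardized α = 0.702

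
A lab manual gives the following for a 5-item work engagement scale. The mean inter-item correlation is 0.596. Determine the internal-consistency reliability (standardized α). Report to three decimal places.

α = 0.881

Standardized α = k·r̄ / (1 + (k−1)·r̄) = 5 × 0.596 / (1 + 4 × 0.596)
  = 2.9800 / 3.3840 = 0.881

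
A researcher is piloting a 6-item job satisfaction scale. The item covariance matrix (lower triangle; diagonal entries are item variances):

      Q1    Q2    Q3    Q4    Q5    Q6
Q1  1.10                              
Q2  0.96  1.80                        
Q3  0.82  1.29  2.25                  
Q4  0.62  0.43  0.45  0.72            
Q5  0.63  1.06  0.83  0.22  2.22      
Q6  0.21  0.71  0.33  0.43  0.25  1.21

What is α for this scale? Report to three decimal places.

α = 0.798

Σσ²ᵢ = 1.10 + 1.80 + 2.25 + 0.72 + 2.22 + 1.21 = 9.30
Sum of off-diagonal covariances = 9.24
σ²_total = 9.30 + 2 × 9.24 = 27.78
α = (k/(k−1))·(1 − Σσ²ᵢ/σ²_total) = (6/5)·(1 − 9.30/27.78) = 0.798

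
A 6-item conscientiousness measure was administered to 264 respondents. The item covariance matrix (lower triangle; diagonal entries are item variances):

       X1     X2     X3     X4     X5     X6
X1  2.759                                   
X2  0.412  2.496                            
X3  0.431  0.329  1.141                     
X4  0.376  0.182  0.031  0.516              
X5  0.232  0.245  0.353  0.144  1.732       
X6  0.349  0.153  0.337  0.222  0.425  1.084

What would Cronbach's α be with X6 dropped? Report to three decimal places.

Remaining items: X1, X2, X3, X4, X5 (k = 5).
Σσᵢ² = 2.759 + 2.496 + 1.141 + 0.516 + 1.732 = 8.644
σ²_T = 8.644 + 2 × 2.735 = 14.114
α (item deleted) = (5/4)·(1 − 8.644/14.114) = 0.484

α = 0.484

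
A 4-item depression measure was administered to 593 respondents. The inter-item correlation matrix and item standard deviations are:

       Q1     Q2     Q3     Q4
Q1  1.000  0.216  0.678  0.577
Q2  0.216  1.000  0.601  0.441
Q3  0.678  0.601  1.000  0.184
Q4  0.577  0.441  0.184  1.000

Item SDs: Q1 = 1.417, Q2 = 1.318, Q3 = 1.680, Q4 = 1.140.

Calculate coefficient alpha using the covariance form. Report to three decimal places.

Σσ²ᵢ = 1.417² + 1.318² + 1.680² + 1.140² = 7.8670
Covariances σ_ij = r_ij · s_i · s_j:
  σ(Q1,Q2) = 0.216 × 1.417 × 1.318 = 0.4034
  σ(Q1,Q3) = 0.678 × 1.417 × 1.680 = 1.6140
  σ(Q1,Q4) = 0.577 × 1.417 × 1.140 = 0.9321
  σ(Q2,Q3) = 0.601 × 1.318 × 1.680 = 1.3308
  σ(Q2,Q4) = 0.441 × 1.318 × 1.140 = 0.6626
  σ(Q3,Q4) = 0.184 × 1.680 × 1.140 = 0.3524
σ²_T = Σσ²ᵢ + 2·Σσ_ij = 7.8670 + 2 × 5.2953 = 18.4576
α = (4/3)·(1 − 7.8670/18.4576) = 0.765

coefficient alpha = 0.765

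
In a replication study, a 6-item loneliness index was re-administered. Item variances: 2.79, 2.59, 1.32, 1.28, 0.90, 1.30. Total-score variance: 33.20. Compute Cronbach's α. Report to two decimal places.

Σσᵢ² = 2.79 + 2.59 + 1.32 + 1.28 + 0.90 + 1.30 = 10.18
α = (k/(k−1))·(1 − Σσᵢ²/total variance) = (6/5)·(1 − 10.18/33.20) = 0.83

α = 0.83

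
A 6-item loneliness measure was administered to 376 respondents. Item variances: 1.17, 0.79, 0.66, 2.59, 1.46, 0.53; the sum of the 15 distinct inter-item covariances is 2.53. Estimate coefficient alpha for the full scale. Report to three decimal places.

sum of item variances = 1.17 + 0.79 + 0.66 + 2.59 + 1.46 + 0.53 = 7.20
Sum of distinct covariances = 2.53
σ²_T = sum of item variances + 2·Σcov = 7.20 + 2 × 2.53 = 12.26
α = (6/5)·(1 − 7.20/12.26) = 0.495

coefficient alpha = 0.495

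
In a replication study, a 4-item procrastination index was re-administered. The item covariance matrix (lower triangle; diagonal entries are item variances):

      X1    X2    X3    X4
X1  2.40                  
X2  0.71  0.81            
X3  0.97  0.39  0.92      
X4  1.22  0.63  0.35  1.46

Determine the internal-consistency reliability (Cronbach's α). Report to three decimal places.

α = 0.806

Σσᵢ² = 2.40 + 0.81 + 0.92 + 1.46 = 5.59
Sum of off-diagonal covariances = 4.27
total variance = 5.59 + 2 × 4.27 = 14.13
α = (k/(k−1))·(1 − Σσᵢ²/total variance) = (4/3)·(1 − 5.59/14.13) = 0.806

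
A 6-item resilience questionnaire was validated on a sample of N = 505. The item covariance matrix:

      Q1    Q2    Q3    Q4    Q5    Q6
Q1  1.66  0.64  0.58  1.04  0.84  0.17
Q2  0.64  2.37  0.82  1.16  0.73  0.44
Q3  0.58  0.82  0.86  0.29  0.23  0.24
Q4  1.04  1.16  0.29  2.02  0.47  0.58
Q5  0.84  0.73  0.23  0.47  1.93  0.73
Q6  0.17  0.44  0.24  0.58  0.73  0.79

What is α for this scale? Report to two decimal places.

α = 0.78

sum of item variances = 1.66 + 2.37 + 0.86 + 2.02 + 1.93 + 0.79 = 9.63
Σ_{i<j} σ_ij = 8.96
Var(T) = 9.63 + 2 × 8.96 = 27.55
α = (k/(k−1))·(1 − sum of item variances/Var(T)) = (6/5)·(1 − 9.63/27.55) = 0.78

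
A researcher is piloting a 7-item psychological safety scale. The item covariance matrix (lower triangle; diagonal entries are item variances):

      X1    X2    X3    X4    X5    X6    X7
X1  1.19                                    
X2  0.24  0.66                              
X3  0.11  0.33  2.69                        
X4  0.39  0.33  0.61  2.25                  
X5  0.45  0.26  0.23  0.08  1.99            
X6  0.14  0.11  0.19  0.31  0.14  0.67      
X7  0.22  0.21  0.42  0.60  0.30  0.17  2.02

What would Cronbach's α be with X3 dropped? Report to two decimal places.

Cronbach's α = 0.57

Remaining items: X1, X2, X4, X5, X6, X7 (k = 6).
Σσᵢ² = 1.19 + 0.66 + 2.25 + 1.99 + 0.67 + 2.02 = 8.78
σ²_T = 8.78 + 2 × 3.95 = 16.68
α (item deleted) = (6/5)·(1 − 8.78/16.68) = 0.57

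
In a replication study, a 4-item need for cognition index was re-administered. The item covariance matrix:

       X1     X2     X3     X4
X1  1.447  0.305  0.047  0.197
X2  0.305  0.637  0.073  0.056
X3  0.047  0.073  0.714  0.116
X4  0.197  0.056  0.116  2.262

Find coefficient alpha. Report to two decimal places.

Σσ²ᵢ = 1.447 + 0.637 + 0.714 + 2.262 = 5.060
Σ_{i<j} σ_ij = 0.794
σ²_T = 5.060 + 2 × 0.794 = 6.648
α = (k/(k−1))·(1 − Σσ²ᵢ/σ²_T) = (4/3)·(1 − 5.060/6.648) = 0.32

coefficient alpha = 0.32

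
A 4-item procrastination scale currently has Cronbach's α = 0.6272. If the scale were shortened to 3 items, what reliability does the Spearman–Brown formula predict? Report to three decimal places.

predicted reliability = 0.558

Length factor m = 3/4 = 0.7500
α' = m·α / (1 − (1−m)·α)
   = 3/4 × 0.6272 / (1 − (1 − 3/4) × 0.6272)
   = 0.4704 / 0.8432 = 0.558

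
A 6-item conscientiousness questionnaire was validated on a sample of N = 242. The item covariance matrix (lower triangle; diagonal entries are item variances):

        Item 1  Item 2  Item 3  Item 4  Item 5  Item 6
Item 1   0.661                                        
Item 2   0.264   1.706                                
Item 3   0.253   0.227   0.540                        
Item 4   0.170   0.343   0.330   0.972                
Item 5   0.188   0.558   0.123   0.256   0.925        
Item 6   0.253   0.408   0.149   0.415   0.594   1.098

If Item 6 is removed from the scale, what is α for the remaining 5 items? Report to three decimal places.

α = 0.663

Remaining items: Item 1, Item 2, Item 3, Item 4, Item 5 (k = 5).
Σσᵢ² = 0.661 + 1.706 + 0.540 + 0.972 + 0.925 = 4.804
total variance = 4.804 + 2 × 2.712 = 10.228
α (item deleted) = (5/4)·(1 − 4.804/10.228) = 0.663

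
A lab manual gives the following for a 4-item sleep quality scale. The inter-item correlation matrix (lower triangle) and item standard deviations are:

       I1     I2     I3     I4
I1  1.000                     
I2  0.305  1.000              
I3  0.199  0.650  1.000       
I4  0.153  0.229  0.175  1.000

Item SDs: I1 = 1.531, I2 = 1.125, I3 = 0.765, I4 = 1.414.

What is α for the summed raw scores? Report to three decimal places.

Σσ²ᵢ = 1.531² + 1.125² + 0.765² + 1.414² = 6.1942
Covariances σ_ij = r_ij · s_i · s_j:
  σ(I1,I2) = 0.305 × 1.531 × 1.125 = 0.5253
  σ(I1,I3) = 0.199 × 1.531 × 0.765 = 0.2331
  σ(I1,I4) = 0.153 × 1.531 × 1.414 = 0.3312
  σ(I2,I3) = 0.650 × 1.125 × 0.765 = 0.5594
  σ(I2,I4) = 0.229 × 1.125 × 1.414 = 0.3643
  σ(I3,I4) = 0.175 × 0.765 × 1.414 = 0.1893
σ²_T = Σσ²ᵢ + 2·Σσ_ij = 6.1942 + 2 × 2.2026 = 10.5994
α = (4/3)·(1 − 6.1942/10.5994) = 0.554

α = 0.554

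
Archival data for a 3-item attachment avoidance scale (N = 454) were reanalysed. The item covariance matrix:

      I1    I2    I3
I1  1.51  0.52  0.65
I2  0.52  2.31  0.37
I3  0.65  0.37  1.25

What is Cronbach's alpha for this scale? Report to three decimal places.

ΣVar(i) = 1.51 + 2.31 + 1.25 = 5.07
Sum of the distinct covariances = 1.54
σ²_T = 5.07 + 2 × 1.54 = 8.15
α = (k/(k−1))·(1 − ΣVar(i)/σ²_T) = (3/2)·(1 − 5.07/8.15) = 0.567

α = 0.567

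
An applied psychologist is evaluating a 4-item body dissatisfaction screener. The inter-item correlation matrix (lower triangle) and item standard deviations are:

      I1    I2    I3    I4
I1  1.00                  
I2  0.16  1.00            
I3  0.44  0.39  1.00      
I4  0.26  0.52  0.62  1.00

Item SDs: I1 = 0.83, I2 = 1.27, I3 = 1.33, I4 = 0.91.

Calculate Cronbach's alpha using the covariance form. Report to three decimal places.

Cronbach's alpha = 0.718

Σσ²ᵢ = 0.83² + 1.27² + 1.33² + 0.91² = 4.8988
Covariances σ_ij = r_ij · s_i · s_j:
  σ(I1,I2) = 0.16 × 0.83 × 1.27 = 0.1687
  σ(I1,I3) = 0.44 × 0.83 × 1.33 = 0.4857
  σ(I1,I4) = 0.26 × 0.83 × 0.91 = 0.1964
  σ(I2,I3) = 0.39 × 1.27 × 1.33 = 0.6587
  σ(I2,I4) = 0.52 × 1.27 × 0.91 = 0.6010
  σ(I3,I4) = 0.62 × 1.33 × 0.91 = 0.7504
σ²_T = Σσ²ᵢ + 2·Σσ_ij = 4.8988 + 2 × 2.8609 = 10.6206
α = (4/3)·(1 − 4.8988/10.6206) = 0.718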